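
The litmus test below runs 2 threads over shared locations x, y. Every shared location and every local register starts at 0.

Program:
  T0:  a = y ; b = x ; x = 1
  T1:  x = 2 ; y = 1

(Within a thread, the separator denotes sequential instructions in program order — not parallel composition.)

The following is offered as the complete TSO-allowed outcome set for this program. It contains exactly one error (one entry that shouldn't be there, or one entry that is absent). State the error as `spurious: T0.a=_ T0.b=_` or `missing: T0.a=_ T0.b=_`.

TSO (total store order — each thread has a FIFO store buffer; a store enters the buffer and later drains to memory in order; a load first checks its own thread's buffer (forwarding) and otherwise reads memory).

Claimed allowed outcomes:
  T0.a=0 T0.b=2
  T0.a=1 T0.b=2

outcome vector order: (T0.a,T0.b)
under TSO → 00, 02, 12
TSO∖claimed = {00}

missing: T0.a=0 T0.b=0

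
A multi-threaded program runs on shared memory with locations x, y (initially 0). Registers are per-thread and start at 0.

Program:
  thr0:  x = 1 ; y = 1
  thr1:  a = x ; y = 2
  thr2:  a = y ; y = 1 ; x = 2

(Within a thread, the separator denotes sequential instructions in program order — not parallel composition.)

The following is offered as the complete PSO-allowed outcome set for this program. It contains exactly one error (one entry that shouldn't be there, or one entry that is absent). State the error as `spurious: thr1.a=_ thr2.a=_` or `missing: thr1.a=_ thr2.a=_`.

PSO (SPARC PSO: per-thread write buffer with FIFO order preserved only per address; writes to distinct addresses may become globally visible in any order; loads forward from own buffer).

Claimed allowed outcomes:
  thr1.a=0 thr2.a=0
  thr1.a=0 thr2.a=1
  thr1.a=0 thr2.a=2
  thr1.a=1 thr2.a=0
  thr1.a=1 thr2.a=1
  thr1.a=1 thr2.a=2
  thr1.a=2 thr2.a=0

missing: thr1.a=2 thr2.a=1

outcome vector order: (thr1.a,thr2.a)
PSO: 8 outcomes — {0/0 0/1 0/2 1/0 1/1 1/2 2/0 2/1}
PSO∖claimed = {2/1}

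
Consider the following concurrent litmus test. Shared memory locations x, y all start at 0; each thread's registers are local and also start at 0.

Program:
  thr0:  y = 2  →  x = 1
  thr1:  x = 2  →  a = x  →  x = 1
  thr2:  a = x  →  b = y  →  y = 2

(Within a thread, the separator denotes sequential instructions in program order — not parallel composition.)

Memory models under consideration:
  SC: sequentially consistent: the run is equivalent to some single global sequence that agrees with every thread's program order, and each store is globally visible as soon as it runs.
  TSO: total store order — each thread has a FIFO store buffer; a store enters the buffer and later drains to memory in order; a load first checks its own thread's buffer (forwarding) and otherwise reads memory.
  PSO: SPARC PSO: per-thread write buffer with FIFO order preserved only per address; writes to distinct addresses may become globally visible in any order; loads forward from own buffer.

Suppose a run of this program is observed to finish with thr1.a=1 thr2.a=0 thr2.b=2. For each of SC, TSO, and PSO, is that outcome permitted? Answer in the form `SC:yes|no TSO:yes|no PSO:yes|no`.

outcome vector order: (thr1.a,thr2.a,thr2.b)
SC (11): (1,0,0); (1,0,2); (1,1,2); (1,2,0); (1,2,2); (2,0,0); (2,0,2); (2,1,0); (2,1,2); (2,2,0); (2,2,2)
TSO (11): (1,0,0); (1,0,2); (1,1,2); (1,2,0); (1,2,2); (2,0,0); (2,0,2); (2,1,0); (2,1,2); (2,2,0); (2,2,2)
PSO (12): (1,0,0); (1,0,2); (1,1,0); (1,1,2); (1,2,0); (1,2,2); (2,0,0); (2,0,2); (2,1,0); (2,1,2); (2,2,0); (2,2,2)
target (1,0,2) ∈ {SC,TSO,PSO}

SC:yes TSO:yes PSO:yes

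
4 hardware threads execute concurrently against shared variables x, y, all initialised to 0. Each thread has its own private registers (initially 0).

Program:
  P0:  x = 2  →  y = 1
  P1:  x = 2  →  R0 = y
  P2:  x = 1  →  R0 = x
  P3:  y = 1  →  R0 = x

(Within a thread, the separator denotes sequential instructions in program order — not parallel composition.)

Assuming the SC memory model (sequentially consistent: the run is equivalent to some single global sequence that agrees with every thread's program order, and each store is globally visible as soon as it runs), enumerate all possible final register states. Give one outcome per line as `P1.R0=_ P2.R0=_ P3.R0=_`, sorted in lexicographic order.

P1.R0=0 P2.R0=1 P3.R0=1
P1.R0=0 P2.R0=1 P3.R0=2
P1.R0=0 P2.R0=2 P3.R0=1
P1.R0=0 P2.R0=2 P3.R0=2
P1.R0=1 P2.R0=1 P3.R0=0
P1.R0=1 P2.R0=1 P3.R0=1
P1.R0=1 P2.R0=1 P3.R0=2
P1.R0=1 P2.R0=2 P3.R0=0
P1.R0=1 P2.R0=2 P3.R0=1
P1.R0=1 P2.R0=2 P3.R0=2

outcome vector order: (P1.R0,P2.R0,P3.R0)
|SC outcomes| = 10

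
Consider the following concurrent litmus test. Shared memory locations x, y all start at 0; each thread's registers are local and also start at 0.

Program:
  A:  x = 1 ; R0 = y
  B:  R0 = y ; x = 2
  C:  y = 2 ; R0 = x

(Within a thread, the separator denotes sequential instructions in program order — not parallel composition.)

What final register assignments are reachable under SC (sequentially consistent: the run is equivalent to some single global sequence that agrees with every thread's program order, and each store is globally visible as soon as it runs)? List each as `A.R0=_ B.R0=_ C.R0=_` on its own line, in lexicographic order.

outcome vector order: (A.R0,B.R0,C.R0)
|SC outcomes| = 10

A.R0=0 B.R0=0 C.R0=1
A.R0=0 B.R0=0 C.R0=2
A.R0=0 B.R0=2 C.R0=1
A.R0=0 B.R0=2 C.R0=2
A.R0=2 B.R0=0 C.R0=0
A.R0=2 B.R0=0 C.R0=1
A.R0=2 B.R0=0 C.R0=2
A.R0=2 B.R0=2 C.R0=0
A.R0=2 B.R0=2 C.R0=1
A.R0=2 B.R0=2 C.R0=2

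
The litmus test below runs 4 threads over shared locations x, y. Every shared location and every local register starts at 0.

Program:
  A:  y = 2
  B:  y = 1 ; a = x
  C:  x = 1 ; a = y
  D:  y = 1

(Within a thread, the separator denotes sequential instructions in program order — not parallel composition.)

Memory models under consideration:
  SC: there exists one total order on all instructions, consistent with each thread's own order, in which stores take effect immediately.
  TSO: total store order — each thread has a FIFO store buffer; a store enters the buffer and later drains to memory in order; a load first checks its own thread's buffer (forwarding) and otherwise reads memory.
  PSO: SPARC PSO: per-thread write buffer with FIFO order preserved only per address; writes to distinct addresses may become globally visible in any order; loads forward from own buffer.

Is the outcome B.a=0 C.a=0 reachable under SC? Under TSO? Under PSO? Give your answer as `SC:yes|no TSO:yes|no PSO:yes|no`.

SC:no TSO:yes PSO:yes

outcome vector order: (B.a,C.a)
SC: 5 outcomes — {(0,1) (0,2) (1,0) (1,1) (1,2)}
TSO: 6 outcomes — {(0,0) (0,1) (0,2) (1,0) (1,1) (1,2)}
PSO: 6 outcomes — {(0,0) (0,1) (0,2) (1,0) (1,1) (1,2)}
target (0,0) ∈ {TSO,PSO}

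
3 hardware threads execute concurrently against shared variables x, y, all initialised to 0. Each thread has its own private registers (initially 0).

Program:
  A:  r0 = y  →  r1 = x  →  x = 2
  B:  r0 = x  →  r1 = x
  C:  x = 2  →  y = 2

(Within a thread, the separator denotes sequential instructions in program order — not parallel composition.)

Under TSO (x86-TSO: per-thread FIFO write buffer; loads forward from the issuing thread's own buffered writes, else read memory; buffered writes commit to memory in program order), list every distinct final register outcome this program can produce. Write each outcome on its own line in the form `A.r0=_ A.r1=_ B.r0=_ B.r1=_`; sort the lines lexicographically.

A.r0=0 A.r1=0 B.r0=0 B.r1=0
A.r0=0 A.r1=0 B.r0=0 B.r1=2
A.r0=0 A.r1=0 B.r0=2 B.r1=2
A.r0=0 A.r1=2 B.r0=0 B.r1=0
A.r0=0 A.r1=2 B.r0=0 B.r1=2
A.r0=0 A.r1=2 B.r0=2 B.r1=2
A.r0=2 A.r1=2 B.r0=0 B.r1=0
A.r0=2 A.r1=2 B.r0=0 B.r1=2
A.r0=2 A.r1=2 B.r0=2 B.r1=2

outcome vector order: (A.r0,A.r1,B.r0,B.r1)
|TSO outcomes| = 9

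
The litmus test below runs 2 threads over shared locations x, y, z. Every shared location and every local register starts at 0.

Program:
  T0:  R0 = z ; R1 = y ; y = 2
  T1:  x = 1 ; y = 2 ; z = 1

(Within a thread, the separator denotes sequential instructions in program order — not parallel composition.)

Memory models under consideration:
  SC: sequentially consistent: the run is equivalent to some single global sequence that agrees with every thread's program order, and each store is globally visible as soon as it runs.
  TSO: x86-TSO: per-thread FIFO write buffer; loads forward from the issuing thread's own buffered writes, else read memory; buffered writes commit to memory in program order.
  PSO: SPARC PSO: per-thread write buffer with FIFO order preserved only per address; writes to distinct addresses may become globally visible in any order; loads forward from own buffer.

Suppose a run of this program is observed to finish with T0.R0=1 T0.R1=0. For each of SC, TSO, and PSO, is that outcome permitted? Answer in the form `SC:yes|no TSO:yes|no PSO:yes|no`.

SC:no TSO:no PSO:yes

outcome vector order: (T0.R0,T0.R1)
[SC] allowed = {<0 0>; <0 2>; <1 2>}
[TSO] allowed = {<0 0>; <0 2>; <1 2>}
[PSO] allowed = {<0 0>; <0 2>; <1 0>; <1 2>}
target <1 0> ∈ {PSO}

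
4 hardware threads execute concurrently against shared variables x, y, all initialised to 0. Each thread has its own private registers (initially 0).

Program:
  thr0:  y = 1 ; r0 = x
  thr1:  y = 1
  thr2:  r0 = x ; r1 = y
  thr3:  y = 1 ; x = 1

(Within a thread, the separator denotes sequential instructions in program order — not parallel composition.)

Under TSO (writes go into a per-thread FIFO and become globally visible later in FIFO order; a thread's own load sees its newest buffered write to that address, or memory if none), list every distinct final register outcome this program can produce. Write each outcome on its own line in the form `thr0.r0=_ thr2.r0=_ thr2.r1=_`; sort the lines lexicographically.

thr0.r0=0 thr2.r0=0 thr2.r1=0
thr0.r0=0 thr2.r0=0 thr2.r1=1
thr0.r0=0 thr2.r0=1 thr2.r1=1
thr0.r0=1 thr2.r0=0 thr2.r1=0
thr0.r0=1 thr2.r0=0 thr2.r1=1
thr0.r0=1 thr2.r0=1 thr2.r1=1

outcome vector order: (thr0.r0,thr2.r0,thr2.r1)
|TSO outcomes| = 6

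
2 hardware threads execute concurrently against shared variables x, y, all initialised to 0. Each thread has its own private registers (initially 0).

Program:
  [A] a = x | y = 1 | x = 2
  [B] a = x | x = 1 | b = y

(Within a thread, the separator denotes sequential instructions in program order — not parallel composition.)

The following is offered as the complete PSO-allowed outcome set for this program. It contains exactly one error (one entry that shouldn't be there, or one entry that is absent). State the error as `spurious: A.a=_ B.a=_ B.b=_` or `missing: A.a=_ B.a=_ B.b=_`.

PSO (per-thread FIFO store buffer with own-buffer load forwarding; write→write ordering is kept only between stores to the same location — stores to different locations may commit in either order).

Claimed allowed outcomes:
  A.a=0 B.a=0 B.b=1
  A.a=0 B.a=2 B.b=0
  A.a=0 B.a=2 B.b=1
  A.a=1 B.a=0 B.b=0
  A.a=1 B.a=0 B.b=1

missing: A.a=0 B.a=0 B.b=0

outcome vector order: (A.a,B.a,B.b)
under PSO → (0,0,0), (0,0,1), (0,2,0), (0,2,1), (1,0,0), (1,0,1)
PSO∖claimed = {(0,0,0)}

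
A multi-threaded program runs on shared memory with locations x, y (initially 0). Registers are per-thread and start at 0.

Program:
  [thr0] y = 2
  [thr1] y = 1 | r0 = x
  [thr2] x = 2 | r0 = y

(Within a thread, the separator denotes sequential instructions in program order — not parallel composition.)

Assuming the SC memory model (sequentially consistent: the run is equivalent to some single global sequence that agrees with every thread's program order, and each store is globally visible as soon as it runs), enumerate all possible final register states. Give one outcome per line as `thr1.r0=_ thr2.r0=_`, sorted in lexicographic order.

outcome vector order: (thr1.r0,thr2.r0)
|SC outcomes| = 5

thr1.r0=0 thr2.r0=1
thr1.r0=0 thr2.r0=2
thr1.r0=2 thr2.r0=0
thr1.r0=2 thr2.r0=1
thr1.r0=2 thr2.r0=2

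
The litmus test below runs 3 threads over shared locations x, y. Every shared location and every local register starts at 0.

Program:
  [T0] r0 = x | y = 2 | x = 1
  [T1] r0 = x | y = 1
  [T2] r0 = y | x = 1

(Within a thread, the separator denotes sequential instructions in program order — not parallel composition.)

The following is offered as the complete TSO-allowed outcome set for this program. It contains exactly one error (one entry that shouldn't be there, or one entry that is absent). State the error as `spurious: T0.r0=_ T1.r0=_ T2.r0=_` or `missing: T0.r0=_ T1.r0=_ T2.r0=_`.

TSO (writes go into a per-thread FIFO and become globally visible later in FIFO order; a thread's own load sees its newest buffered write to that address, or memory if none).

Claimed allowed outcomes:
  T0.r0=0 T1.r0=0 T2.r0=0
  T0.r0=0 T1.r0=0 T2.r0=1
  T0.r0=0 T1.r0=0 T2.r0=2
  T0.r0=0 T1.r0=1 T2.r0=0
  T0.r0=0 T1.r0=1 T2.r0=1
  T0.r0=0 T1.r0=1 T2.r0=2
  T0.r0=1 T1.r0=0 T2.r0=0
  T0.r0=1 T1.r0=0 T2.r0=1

missing: T0.r0=1 T1.r0=1 T2.r0=0

outcome vector order: (T0.r0,T1.r0,T2.r0)
TSO (9): (0,0,0), (0,0,1), (0,0,2), (0,1,0), (0,1,1), (0,1,2), (1,0,0), (1,0,1), (1,1,0)
TSO∖claimed = {(1,1,0)}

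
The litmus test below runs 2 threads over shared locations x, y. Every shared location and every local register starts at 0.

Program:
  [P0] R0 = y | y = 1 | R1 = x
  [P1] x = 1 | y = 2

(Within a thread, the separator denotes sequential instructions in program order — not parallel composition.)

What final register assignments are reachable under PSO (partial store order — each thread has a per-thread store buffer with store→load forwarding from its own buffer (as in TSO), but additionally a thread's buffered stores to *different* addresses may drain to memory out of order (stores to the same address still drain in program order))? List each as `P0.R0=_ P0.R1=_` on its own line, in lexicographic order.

P0.R0=0 P0.R1=0
P0.R0=0 P0.R1=1
P0.R0=2 P0.R1=0
P0.R0=2 P0.R1=1

outcome vector order: (P0.R0,P0.R1)
|PSO outcomes| = 4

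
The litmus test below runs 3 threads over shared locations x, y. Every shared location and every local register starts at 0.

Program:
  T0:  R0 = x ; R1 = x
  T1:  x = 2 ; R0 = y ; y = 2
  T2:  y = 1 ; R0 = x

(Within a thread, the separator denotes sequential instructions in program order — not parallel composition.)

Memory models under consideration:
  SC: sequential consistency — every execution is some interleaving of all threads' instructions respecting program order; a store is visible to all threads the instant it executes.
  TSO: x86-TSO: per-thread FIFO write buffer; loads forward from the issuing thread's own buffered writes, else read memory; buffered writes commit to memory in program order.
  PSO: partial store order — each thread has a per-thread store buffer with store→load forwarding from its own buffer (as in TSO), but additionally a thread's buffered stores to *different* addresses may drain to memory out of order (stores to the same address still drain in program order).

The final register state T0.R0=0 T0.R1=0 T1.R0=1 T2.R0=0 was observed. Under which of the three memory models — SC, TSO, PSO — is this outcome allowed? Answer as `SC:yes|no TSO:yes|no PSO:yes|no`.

outcome vector order: (T0.R0,T0.R1,T1.R0,T2.R0)
SC (9): <0 0 0 2>, <0 0 1 0>, <0 0 1 2>, <0 2 0 2>, <0 2 1 0>, <0 2 1 2>, <2 2 0 2>, <2 2 1 0>, <2 2 1 2>
TSO (12): <0 0 0 0>, <0 0 0 2>, <0 0 1 0>, <0 0 1 2>, <0 2 0 0>, <0 2 0 2>, <0 2 1 0>, <0 2 1 2>, <2 2 0 0>, <2 2 0 2>, <2 2 1 0>, <2 2 1 2>
PSO (12): <0 0 0 0>, <0 0 0 2>, <0 0 1 0>, <0 0 1 2>, <0 2 0 0>, <0 2 0 2>, <0 2 1 0>, <0 2 1 2>, <2 2 0 0>, <2 2 0 2>, <2 2 1 0>, <2 2 1 2>
target <0 0 1 0> ∈ {SC,TSO,PSO}

SC:yes TSO:yes PSO:yes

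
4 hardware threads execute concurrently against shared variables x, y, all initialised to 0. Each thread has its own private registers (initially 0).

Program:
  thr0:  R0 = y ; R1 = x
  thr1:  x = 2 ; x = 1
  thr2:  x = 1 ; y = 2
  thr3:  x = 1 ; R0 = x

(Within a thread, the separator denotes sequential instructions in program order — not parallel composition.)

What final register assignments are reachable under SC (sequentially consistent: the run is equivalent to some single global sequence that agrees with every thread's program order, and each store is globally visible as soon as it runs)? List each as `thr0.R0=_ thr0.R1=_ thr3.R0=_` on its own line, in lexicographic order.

outcome vector order: (thr0.R0,thr0.R1,thr3.R0)
|SC outcomes| = 10

thr0.R0=0 thr0.R1=0 thr3.R0=1
thr0.R0=0 thr0.R1=0 thr3.R0=2
thr0.R0=0 thr0.R1=1 thr3.R0=1
thr0.R0=0 thr0.R1=1 thr3.R0=2
thr0.R0=0 thr0.R1=2 thr3.R0=1
thr0.R0=0 thr0.R1=2 thr3.R0=2
thr0.R0=2 thr0.R1=1 thr3.R0=1
thr0.R0=2 thr0.R1=1 thr3.R0=2
thr0.R0=2 thr0.R1=2 thr3.R0=1
thr0.R0=2 thr0.R1=2 thr3.R0=2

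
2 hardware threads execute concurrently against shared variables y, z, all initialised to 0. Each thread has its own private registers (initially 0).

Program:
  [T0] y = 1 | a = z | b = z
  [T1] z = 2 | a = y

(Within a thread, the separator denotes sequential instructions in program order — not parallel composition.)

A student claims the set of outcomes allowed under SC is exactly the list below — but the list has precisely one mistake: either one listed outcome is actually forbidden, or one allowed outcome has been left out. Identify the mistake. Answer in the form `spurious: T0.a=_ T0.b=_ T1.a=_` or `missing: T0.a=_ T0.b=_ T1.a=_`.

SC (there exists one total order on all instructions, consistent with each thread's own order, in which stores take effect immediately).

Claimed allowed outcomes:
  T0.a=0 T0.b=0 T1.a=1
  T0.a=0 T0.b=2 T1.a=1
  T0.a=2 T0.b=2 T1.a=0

outcome vector order: (T0.a,T0.b,T1.a)
under SC → 001; 021; 220; 221
SC∖claimed = {221}

missing: T0.a=2 T0.b=2 T1.a=1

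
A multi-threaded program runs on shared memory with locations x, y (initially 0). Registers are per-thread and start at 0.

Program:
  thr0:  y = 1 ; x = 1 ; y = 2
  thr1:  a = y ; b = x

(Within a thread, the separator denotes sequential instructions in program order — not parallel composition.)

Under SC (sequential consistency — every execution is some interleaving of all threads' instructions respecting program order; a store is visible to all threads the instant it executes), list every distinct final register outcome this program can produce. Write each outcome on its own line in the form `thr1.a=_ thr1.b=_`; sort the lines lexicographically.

outcome vector order: (thr1.a,thr1.b)
|SC outcomes| = 5

thr1.a=0 thr1.b=0
thr1.a=0 thr1.b=1
thr1.a=1 thr1.b=0
thr1.a=1 thr1.b=1
thr1.a=2 thr1.b=1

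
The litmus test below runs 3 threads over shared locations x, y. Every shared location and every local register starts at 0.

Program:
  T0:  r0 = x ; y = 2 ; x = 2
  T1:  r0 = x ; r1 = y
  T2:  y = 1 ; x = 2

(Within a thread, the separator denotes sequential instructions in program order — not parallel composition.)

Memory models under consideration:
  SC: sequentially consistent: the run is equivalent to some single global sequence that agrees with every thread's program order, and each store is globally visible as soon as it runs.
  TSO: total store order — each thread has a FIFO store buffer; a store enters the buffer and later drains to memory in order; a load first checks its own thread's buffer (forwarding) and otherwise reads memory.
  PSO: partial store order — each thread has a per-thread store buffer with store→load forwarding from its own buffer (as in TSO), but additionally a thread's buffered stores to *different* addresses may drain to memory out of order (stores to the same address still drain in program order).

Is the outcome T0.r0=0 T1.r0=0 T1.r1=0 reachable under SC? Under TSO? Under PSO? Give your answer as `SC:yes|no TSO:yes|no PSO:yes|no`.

outcome vector order: (T0.r0,T1.r0,T1.r1)
under SC → 0/0/0, 0/0/1, 0/0/2, 0/2/1, 0/2/2, 2/0/0, 2/0/1, 2/0/2, 2/2/1, 2/2/2
under TSO → 0/0/0, 0/0/1, 0/0/2, 0/2/1, 0/2/2, 2/0/0, 2/0/1, 2/0/2, 2/2/1, 2/2/2
under PSO → 0/0/0, 0/0/1, 0/0/2, 0/2/0, 0/2/1, 0/2/2, 2/0/0, 2/0/1, 2/0/2, 2/2/0, 2/2/1, 2/2/2
target 0/0/0 ∈ {SC,TSO,PSO}

SC:yes TSO:yes PSO:yes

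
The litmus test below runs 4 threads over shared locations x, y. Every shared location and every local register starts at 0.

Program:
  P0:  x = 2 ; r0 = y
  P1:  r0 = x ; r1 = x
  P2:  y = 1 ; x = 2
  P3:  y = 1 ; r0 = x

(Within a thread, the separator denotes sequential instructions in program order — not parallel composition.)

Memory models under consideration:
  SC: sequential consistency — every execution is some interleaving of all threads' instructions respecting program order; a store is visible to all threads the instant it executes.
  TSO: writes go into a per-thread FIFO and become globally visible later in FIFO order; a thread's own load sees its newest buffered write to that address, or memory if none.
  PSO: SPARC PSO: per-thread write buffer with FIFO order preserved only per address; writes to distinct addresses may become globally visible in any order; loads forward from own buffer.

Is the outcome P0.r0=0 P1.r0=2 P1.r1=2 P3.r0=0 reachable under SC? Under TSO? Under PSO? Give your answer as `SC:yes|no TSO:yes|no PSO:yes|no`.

outcome vector order: (P0.r0,P1.r0,P1.r1,P3.r0)
SC: 9 outcomes — {0002 0022 0222 1000 1002 1020 1022 1220 1222}
TSO: 12 outcomes — {0000 0002 0020 0022 0220 0222 1000 1002 1020 1022 1220 1222}
PSO: 12 outcomes — {0000 0002 0020 0022 0220 0222 1000 1002 1020 1022 1220 1222}
target 0220 ∈ {TSO,PSO}

SC:no TSO:yes PSO:yes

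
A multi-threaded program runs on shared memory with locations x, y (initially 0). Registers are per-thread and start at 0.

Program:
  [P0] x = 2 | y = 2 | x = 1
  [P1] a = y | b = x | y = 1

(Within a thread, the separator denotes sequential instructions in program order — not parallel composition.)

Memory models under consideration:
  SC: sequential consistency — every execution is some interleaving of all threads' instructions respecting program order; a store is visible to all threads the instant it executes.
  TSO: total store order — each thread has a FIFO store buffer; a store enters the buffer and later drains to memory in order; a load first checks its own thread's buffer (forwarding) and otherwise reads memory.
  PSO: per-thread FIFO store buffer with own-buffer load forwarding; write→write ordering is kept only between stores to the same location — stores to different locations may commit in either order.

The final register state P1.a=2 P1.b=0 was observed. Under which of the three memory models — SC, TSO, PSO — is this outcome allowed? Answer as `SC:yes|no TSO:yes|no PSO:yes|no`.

outcome vector order: (P1.a,P1.b)
SC: 5 outcomes — {(0,0); (0,1); (0,2); (2,1); (2,2)}
TSO: 5 outcomes — {(0,0); (0,1); (0,2); (2,1); (2,2)}
PSO: 6 outcomes — {(0,0); (0,1); (0,2); (2,0); (2,1); (2,2)}
target (2,0) ∈ {PSO}

SC:no TSO:no PSO:yes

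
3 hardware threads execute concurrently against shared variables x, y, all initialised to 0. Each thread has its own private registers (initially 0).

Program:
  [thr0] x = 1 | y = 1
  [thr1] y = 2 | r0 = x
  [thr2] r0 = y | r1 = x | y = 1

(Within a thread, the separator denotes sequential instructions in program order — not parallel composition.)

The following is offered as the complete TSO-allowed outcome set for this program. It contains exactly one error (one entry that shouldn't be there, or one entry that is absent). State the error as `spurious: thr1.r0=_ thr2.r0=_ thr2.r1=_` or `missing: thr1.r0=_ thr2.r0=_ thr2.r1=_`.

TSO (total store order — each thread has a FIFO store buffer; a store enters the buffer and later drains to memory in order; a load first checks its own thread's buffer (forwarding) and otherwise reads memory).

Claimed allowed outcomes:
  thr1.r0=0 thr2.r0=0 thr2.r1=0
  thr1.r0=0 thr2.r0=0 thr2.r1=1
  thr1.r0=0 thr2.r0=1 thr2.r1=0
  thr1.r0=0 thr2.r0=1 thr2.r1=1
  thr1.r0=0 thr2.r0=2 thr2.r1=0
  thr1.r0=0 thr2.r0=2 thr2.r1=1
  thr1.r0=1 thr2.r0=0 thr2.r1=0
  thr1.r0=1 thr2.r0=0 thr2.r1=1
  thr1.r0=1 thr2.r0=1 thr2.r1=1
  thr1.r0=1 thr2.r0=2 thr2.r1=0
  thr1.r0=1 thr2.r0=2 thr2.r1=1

spurious: thr1.r0=0 thr2.r0=1 thr2.r1=0

outcome vector order: (thr1.r0,thr2.r0,thr2.r1)
under TSO → (0,0,0); (0,0,1); (0,1,1); (0,2,0); (0,2,1); (1,0,0); (1,0,1); (1,1,1); (1,2,0); (1,2,1)
claimed∖TSO = {(0,1,0)}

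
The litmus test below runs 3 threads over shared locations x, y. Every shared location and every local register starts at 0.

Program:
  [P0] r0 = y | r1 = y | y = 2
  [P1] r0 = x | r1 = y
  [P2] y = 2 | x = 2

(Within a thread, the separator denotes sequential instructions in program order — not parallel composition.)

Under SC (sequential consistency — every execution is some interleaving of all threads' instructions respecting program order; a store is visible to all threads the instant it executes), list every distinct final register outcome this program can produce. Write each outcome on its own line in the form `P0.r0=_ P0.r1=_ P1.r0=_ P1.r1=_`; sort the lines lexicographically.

P0.r0=0 P0.r1=0 P1.r0=0 P1.r1=0
P0.r0=0 P0.r1=0 P1.r0=0 P1.r1=2
P0.r0=0 P0.r1=0 P1.r0=2 P1.r1=2
P0.r0=0 P0.r1=2 P1.r0=0 P1.r1=0
P0.r0=0 P0.r1=2 P1.r0=0 P1.r1=2
P0.r0=0 P0.r1=2 P1.r0=2 P1.r1=2
P0.r0=2 P0.r1=2 P1.r0=0 P1.r1=0
P0.r0=2 P0.r1=2 P1.r0=0 P1.r1=2
P0.r0=2 P0.r1=2 P1.r0=2 P1.r1=2

outcome vector order: (P0.r0,P0.r1,P1.r0,P1.r1)
|SC outcomes| = 9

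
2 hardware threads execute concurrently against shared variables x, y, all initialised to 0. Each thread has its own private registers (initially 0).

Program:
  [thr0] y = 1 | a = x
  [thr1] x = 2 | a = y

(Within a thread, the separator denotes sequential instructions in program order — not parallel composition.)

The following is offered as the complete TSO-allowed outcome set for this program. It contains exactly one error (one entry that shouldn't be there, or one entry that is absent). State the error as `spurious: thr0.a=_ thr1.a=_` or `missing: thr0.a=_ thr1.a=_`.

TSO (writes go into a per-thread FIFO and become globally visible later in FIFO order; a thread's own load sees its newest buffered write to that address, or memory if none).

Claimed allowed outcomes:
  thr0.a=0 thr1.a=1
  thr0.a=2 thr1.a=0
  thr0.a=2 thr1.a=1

outcome vector order: (thr0.a,thr1.a)
[TSO] allowed = {0/0 0/1 2/0 2/1}
TSO∖claimed = {0/0}

missing: thr0.a=0 thr1.a=0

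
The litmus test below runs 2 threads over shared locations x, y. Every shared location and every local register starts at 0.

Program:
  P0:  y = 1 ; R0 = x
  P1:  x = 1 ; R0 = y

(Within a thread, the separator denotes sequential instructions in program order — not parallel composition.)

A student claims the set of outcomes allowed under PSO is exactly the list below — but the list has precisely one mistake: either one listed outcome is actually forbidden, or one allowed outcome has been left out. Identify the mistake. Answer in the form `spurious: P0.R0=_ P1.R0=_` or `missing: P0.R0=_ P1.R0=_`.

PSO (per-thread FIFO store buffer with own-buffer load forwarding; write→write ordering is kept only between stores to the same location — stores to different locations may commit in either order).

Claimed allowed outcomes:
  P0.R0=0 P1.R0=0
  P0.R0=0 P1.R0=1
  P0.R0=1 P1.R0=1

outcome vector order: (P0.R0,P1.R0)
PSO (4): 0/0, 0/1, 1/0, 1/1
PSO∖claimed = {1/0}

missing: P0.R0=1 P1.R0=0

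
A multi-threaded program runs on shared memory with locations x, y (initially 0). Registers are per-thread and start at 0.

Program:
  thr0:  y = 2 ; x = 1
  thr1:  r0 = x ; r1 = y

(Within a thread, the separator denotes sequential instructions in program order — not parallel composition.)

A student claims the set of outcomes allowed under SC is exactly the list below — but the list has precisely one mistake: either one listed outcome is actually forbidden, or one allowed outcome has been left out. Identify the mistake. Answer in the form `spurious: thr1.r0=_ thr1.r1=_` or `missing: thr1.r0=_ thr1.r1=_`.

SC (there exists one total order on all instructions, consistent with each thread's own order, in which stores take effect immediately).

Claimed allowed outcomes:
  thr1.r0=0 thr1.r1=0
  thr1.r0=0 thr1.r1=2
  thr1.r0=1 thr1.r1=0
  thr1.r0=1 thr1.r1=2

outcome vector order: (thr1.r0,thr1.r1)
[SC] allowed = {<0 0>, <0 2>, <1 2>}
claimed∖SC = {<1 0>}

spurious: thr1.r0=1 thr1.r1=0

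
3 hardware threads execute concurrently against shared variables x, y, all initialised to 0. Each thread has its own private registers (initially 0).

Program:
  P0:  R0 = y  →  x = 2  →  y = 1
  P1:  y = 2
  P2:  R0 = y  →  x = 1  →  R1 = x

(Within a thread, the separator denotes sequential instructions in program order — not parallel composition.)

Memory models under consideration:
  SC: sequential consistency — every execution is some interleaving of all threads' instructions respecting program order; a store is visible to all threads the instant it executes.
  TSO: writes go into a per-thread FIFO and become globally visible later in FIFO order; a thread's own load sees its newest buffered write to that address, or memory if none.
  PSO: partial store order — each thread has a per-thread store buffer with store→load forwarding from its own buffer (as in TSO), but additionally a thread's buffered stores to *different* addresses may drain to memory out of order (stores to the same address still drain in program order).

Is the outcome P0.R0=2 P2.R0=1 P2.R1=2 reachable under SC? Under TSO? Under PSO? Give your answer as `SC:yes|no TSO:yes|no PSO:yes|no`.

outcome vector order: (P0.R0,P2.R0,P2.R1)
[SC] allowed = {<0 0 1>, <0 0 2>, <0 1 1>, <0 2 1>, <0 2 2>, <2 0 1>, <2 0 2>, <2 1 1>, <2 2 1>, <2 2 2>}
[TSO] allowed = {<0 0 1>, <0 0 2>, <0 1 1>, <0 2 1>, <0 2 2>, <2 0 1>, <2 0 2>, <2 1 1>, <2 2 1>, <2 2 2>}
[PSO] allowed = {<0 0 1>, <0 0 2>, <0 1 1>, <0 1 2>, <0 2 1>, <0 2 2>, <2 0 1>, <2 0 2>, <2 1 1>, <2 1 2>, <2 2 1>, <2 2 2>}
target <2 1 2> ∈ {PSO}

SC:no TSO:no PSO:yes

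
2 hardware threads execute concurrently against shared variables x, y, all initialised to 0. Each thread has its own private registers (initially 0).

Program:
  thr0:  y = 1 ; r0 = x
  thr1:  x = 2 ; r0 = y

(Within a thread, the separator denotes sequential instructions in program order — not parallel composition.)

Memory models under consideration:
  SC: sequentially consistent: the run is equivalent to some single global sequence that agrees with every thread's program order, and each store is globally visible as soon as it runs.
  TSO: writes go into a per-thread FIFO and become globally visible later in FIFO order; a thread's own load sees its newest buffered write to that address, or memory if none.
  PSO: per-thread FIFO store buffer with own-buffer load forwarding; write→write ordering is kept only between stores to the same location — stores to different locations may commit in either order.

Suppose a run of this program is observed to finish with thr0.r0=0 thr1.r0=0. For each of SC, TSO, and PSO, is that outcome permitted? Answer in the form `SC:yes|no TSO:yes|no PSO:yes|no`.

outcome vector order: (thr0.r0,thr1.r0)
[SC] allowed = {(0,1); (2,0); (2,1)}
[TSO] allowed = {(0,0); (0,1); (2,0); (2,1)}
[PSO] allowed = {(0,0); (0,1); (2,0); (2,1)}
target (0,0) ∈ {TSO,PSO}

SC:no TSO:yes PSO:yes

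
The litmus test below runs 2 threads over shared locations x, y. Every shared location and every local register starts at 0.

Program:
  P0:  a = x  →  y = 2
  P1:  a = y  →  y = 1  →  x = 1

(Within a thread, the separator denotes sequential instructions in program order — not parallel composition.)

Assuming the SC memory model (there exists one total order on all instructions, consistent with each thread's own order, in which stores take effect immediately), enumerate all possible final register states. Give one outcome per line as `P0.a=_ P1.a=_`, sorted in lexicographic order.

outcome vector order: (P0.a,P1.a)
|SC outcomes| = 3

P0.a=0 P1.a=0
P0.a=0 P1.a=2
P0.a=1 P1.a=0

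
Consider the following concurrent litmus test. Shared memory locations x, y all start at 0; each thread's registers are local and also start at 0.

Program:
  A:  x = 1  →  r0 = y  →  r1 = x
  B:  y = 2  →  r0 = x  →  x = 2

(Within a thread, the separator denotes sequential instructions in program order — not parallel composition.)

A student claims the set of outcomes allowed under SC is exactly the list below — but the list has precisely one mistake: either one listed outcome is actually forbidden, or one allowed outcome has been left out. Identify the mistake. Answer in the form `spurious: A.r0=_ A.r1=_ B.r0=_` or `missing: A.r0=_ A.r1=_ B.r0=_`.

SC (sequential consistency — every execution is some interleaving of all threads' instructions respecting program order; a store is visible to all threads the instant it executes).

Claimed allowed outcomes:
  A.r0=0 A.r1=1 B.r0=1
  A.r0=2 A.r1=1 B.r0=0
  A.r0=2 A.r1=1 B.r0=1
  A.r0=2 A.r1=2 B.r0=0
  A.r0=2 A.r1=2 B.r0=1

missing: A.r0=0 A.r1=2 B.r0=1

outcome vector order: (A.r0,A.r1,B.r0)
under SC → 0/1/1 0/2/1 2/1/0 2/1/1 2/2/0 2/2/1
SC∖claimed = {0/2/1}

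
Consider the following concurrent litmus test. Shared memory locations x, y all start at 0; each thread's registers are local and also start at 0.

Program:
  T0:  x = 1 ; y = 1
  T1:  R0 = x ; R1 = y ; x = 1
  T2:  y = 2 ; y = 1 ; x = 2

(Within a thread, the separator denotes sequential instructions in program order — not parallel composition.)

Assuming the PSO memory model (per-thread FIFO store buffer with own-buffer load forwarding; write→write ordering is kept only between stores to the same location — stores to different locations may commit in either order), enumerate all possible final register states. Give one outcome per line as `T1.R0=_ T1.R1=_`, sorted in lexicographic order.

T1.R0=0 T1.R1=0
T1.R0=0 T1.R1=1
T1.R0=0 T1.R1=2
T1.R0=1 T1.R1=0
T1.R0=1 T1.R1=1
T1.R0=1 T1.R1=2
T1.R0=2 T1.R1=0
T1.R0=2 T1.R1=1
T1.R0=2 T1.R1=2

outcome vector order: (T1.R0,T1.R1)
|PSO outcomes| = 9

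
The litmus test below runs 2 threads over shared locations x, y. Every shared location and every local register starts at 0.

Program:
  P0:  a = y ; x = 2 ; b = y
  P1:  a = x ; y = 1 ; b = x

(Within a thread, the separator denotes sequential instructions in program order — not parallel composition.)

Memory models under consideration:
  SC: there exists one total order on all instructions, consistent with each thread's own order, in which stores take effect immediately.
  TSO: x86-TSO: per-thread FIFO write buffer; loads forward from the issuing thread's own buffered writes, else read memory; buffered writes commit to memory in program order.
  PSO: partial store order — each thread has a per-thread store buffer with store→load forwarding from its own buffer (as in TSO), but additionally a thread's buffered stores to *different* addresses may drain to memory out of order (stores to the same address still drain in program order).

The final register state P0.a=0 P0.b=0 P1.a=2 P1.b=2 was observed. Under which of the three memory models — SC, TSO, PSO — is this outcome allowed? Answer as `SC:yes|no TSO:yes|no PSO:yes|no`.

SC:yes TSO:yes PSO:yes

outcome vector order: (P0.a,P0.b,P1.a,P1.b)
[SC] allowed = {<0 0 0 2>, <0 0 2 2>, <0 1 0 0>, <0 1 0 2>, <0 1 2 2>, <1 1 0 0>, <1 1 0 2>}
[TSO] allowed = {<0 0 0 0>, <0 0 0 2>, <0 0 2 2>, <0 1 0 0>, <0 1 0 2>, <0 1 2 2>, <1 1 0 0>, <1 1 0 2>}
[PSO] allowed = {<0 0 0 0>, <0 0 0 2>, <0 0 2 2>, <0 1 0 0>, <0 1 0 2>, <0 1 2 2>, <1 1 0 0>, <1 1 0 2>}
target <0 0 2 2> ∈ {SC,TSO,PSO}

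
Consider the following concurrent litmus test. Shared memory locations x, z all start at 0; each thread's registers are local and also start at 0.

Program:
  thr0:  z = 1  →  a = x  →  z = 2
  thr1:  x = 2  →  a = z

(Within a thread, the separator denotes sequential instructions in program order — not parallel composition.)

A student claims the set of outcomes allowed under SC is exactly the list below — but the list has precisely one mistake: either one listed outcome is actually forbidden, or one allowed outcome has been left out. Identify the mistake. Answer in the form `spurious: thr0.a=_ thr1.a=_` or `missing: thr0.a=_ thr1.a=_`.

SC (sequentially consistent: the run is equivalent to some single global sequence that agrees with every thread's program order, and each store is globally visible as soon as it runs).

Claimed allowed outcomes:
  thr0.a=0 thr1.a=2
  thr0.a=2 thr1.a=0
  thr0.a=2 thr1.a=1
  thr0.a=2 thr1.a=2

missing: thr0.a=0 thr1.a=1

outcome vector order: (thr0.a,thr1.a)
SC: 5 outcomes — {(0,1); (0,2); (2,0); (2,1); (2,2)}
SC∖claimed = {(0,1)}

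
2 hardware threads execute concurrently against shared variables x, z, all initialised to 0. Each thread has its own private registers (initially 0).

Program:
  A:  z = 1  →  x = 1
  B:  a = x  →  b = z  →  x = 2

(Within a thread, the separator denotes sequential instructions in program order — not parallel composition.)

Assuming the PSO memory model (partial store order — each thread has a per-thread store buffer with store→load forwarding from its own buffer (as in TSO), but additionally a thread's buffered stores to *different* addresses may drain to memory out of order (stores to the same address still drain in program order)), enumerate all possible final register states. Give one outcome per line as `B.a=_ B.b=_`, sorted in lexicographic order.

B.a=0 B.b=0
B.a=0 B.b=1
B.a=1 B.b=0
B.a=1 B.b=1

outcome vector order: (B.a,B.b)
|PSO outcomes| = 4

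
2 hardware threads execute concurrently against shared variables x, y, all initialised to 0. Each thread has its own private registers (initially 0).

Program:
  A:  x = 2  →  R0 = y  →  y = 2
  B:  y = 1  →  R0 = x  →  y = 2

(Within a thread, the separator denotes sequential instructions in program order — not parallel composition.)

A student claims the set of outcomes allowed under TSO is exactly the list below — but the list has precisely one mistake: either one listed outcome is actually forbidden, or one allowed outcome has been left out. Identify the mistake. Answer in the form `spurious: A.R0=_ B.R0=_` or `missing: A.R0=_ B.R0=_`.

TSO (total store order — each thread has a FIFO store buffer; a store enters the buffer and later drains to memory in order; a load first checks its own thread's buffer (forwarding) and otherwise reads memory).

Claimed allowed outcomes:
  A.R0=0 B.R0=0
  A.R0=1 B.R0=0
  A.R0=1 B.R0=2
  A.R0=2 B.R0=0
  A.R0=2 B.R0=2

missing: A.R0=0 B.R0=2

outcome vector order: (A.R0,B.R0)
[TSO] allowed = {(0,0); (0,2); (1,0); (1,2); (2,0); (2,2)}
TSO∖claimed = {(0,2)}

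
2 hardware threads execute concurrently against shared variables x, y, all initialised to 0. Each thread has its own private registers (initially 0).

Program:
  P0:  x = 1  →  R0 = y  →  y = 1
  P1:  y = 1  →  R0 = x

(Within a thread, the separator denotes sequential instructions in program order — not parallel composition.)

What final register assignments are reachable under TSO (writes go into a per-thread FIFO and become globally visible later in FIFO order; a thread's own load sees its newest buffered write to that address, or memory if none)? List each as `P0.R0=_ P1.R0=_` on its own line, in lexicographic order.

outcome vector order: (P0.R0,P1.R0)
|TSO outcomes| = 4

P0.R0=0 P1.R0=0
P0.R0=0 P1.R0=1
P0.R0=1 P1.R0=0
P0.R0=1 P1.R0=1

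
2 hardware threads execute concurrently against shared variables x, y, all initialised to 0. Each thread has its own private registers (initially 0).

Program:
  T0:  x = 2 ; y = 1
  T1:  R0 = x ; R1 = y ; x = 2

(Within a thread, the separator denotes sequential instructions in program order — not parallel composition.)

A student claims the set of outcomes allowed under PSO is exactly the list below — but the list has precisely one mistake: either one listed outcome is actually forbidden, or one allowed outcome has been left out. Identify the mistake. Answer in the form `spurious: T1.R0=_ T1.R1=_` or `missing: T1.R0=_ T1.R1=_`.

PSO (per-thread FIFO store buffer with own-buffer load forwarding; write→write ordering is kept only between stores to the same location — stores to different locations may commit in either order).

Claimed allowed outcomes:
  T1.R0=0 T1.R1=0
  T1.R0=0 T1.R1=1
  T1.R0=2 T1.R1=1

outcome vector order: (T1.R0,T1.R1)
PSO (4): <0 0>; <0 1>; <2 0>; <2 1>
PSO∖claimed = {<2 0>}

missing: T1.R0=2 T1.R1=0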